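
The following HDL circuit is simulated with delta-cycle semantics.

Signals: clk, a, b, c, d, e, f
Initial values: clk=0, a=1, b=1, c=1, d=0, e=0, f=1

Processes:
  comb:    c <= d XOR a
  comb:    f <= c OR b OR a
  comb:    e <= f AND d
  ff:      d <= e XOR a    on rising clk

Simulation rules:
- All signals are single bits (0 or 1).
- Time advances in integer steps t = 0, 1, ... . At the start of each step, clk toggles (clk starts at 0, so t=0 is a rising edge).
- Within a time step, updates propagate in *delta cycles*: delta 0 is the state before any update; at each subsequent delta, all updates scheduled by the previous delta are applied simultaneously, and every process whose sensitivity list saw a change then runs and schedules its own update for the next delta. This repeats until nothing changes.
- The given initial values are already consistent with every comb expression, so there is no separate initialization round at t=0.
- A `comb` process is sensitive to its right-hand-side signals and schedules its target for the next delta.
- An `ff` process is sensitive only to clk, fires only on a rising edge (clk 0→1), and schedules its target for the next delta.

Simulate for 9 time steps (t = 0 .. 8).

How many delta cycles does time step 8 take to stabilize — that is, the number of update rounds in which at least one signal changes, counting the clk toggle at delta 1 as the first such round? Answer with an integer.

3

[bits: clk,f,d,c,b,e,a]
t=0: Δ0=0101101 Δ1=1101101 Δ2=1111101 Δ3=1110111 | 3Δ
t=1: Δ0=1110111 Δ1=0110111 | 1Δ
t=2: Δ0=0110111 Δ1=1110111 Δ2=1100111 Δ3=1101101 | 3Δ
t=3: Δ0=1101101 Δ1=0101101 | 1Δ
t=4: Δ0=0101101 Δ1=1101101 Δ2=1111101 Δ3=1110111 | 3Δ
t=5: Δ0=1110111 Δ1=0110111 | 1Δ
t=6: Δ0=0110111 Δ1=1110111 Δ2=1100111 Δ3=1101101 | 3Δ
t=7: Δ0=1101101 Δ1=0101101 | 1Δ
t=8: Δ0=0101101 Δ1=1101101 Δ2=1111101 Δ3=1110111 | 3Δ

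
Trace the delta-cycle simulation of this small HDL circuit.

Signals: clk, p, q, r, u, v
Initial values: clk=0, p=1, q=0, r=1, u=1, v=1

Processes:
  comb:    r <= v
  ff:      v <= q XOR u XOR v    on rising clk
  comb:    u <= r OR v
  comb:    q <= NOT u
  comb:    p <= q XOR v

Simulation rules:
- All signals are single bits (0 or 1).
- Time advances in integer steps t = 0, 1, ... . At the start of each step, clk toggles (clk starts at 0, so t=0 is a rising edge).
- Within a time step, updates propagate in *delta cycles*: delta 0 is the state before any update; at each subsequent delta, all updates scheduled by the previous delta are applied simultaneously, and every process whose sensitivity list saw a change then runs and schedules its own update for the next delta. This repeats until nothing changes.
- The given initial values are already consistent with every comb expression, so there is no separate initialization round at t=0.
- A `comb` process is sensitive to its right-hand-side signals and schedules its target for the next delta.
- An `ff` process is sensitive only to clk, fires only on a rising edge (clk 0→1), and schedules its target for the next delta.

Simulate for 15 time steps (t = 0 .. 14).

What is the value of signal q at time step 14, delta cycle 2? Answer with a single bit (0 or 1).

t0.Δ0 clk=0 u=1 p=1 q=0 r=1 v=1
t0.Δ1 clk=1 u=1 p=1 q=0 r=1 v=1
t0.Δ2 clk=1 u=1 p=1 q=0 r=1 v=0
t0.Δ3 clk=1 u=1 p=0 q=0 r=0 v=0
t0.Δ4 clk=1 u=0 p=0 q=0 r=0 v=0
t0.Δ5 clk=1 u=0 p=0 q=1 r=0 v=0
t0.Δ6 clk=1 u=0 p=1 q=1 r=0 v=0
t1.Δ0 clk=1 u=0 p=1 q=1 r=0 v=0
t1.Δ1 clk=0 u=0 p=1 q=1 r=0 v=0
t2.Δ0 clk=0 u=0 p=1 q=1 r=0 v=0
t2.Δ1 clk=1 u=0 p=1 q=1 r=0 v=0
t2.Δ2 clk=1 u=0 p=1 q=1 r=0 v=1
t2.Δ3 clk=1 u=1 p=0 q=1 r=1 v=1
t2.Δ4 clk=1 u=1 p=0 q=0 r=1 v=1
t2.Δ5 clk=1 u=1 p=1 q=0 r=1 v=1
t3.Δ0 clk=1 u=1 p=1 q=0 r=1 v=1
t3.Δ1 clk=0 u=1 p=1 q=0 r=1 v=1
t4.Δ0 clk=0 u=1 p=1 q=0 r=1 v=1
t4.Δ1 clk=1 u=1 p=1 q=0 r=1 v=1
t4.Δ2 clk=1 u=1 p=1 q=0 r=1 v=0
t4.Δ3 clk=1 u=1 p=0 q=0 r=0 v=0
t4.Δ4 clk=1 u=0 p=0 q=0 r=0 v=0
t4.Δ5 clk=1 u=0 p=0 q=1 r=0 v=0
t4.Δ6 clk=1 u=0 p=1 q=1 r=0 v=0
t5.Δ0 clk=1 u=0 p=1 q=1 r=0 v=0
t5.Δ1 clk=0 u=0 p=1 q=1 r=0 v=0
t6.Δ0 clk=0 u=0 p=1 q=1 r=0 v=0
t6.Δ1 clk=1 u=0 p=1 q=1 r=0 v=0
t6.Δ2 clk=1 u=0 p=1 q=1 r=0 v=1
t6.Δ3 clk=1 u=1 p=0 q=1 r=1 v=1
t6.Δ4 clk=1 u=1 p=0 q=0 r=1 v=1
t6.Δ5 clk=1 u=1 p=1 q=0 r=1 v=1
t7.Δ0 clk=1 u=1 p=1 q=0 r=1 v=1
t7.Δ1 clk=0 u=1 p=1 q=0 r=1 v=1
t8.Δ0 clk=0 u=1 p=1 q=0 r=1 v=1
t8.Δ1 clk=1 u=1 p=1 q=0 r=1 v=1
t8.Δ2 clk=1 u=1 p=1 q=0 r=1 v=0
t8.Δ3 clk=1 u=1 p=0 q=0 r=0 v=0
t8.Δ4 clk=1 u=0 p=0 q=0 r=0 v=0
t8.Δ5 clk=1 u=0 p=0 q=1 r=0 v=0
t8.Δ6 clk=1 u=0 p=1 q=1 r=0 v=0
t9.Δ0 clk=1 u=0 p=1 q=1 r=0 v=0
t9.Δ1 clk=0 u=0 p=1 q=1 r=0 v=0
t10.Δ0 clk=0 u=0 p=1 q=1 r=0 v=0
t10.Δ1 clk=1 u=0 p=1 q=1 r=0 v=0
t10.Δ2 clk=1 u=0 p=1 q=1 r=0 v=1
t10.Δ3 clk=1 u=1 p=0 q=1 r=1 v=1
t10.Δ4 clk=1 u=1 p=0 q=0 r=1 v=1
t10.Δ5 clk=1 u=1 p=1 q=0 r=1 v=1
t11.Δ0 clk=1 u=1 p=1 q=0 r=1 v=1
t11.Δ1 clk=0 u=1 p=1 q=0 r=1 v=1
t12.Δ0 clk=0 u=1 p=1 q=0 r=1 v=1
t12.Δ1 clk=1 u=1 p=1 q=0 r=1 v=1
t12.Δ2 clk=1 u=1 p=1 q=0 r=1 v=0
t12.Δ3 clk=1 u=1 p=0 q=0 r=0 v=0
t12.Δ4 clk=1 u=0 p=0 q=0 r=0 v=0
t12.Δ5 clk=1 u=0 p=0 q=1 r=0 v=0
t12.Δ6 clk=1 u=0 p=1 q=1 r=0 v=0
t13.Δ0 clk=1 u=0 p=1 q=1 r=0 v=0
t13.Δ1 clk=0 u=0 p=1 q=1 r=0 v=0
t14.Δ0 clk=0 u=0 p=1 q=1 r=0 v=0
t14.Δ1 clk=1 u=0 p=1 q=1 r=0 v=0
t14.Δ2 clk=1 u=0 p=1 q=1 r=0 v=1
t14.Δ3 clk=1 u=1 p=0 q=1 r=1 v=1
t14.Δ4 clk=1 u=1 p=0 q=0 r=1 v=1
t14.Δ5 clk=1 u=1 p=1 q=0 r=1 v=1

1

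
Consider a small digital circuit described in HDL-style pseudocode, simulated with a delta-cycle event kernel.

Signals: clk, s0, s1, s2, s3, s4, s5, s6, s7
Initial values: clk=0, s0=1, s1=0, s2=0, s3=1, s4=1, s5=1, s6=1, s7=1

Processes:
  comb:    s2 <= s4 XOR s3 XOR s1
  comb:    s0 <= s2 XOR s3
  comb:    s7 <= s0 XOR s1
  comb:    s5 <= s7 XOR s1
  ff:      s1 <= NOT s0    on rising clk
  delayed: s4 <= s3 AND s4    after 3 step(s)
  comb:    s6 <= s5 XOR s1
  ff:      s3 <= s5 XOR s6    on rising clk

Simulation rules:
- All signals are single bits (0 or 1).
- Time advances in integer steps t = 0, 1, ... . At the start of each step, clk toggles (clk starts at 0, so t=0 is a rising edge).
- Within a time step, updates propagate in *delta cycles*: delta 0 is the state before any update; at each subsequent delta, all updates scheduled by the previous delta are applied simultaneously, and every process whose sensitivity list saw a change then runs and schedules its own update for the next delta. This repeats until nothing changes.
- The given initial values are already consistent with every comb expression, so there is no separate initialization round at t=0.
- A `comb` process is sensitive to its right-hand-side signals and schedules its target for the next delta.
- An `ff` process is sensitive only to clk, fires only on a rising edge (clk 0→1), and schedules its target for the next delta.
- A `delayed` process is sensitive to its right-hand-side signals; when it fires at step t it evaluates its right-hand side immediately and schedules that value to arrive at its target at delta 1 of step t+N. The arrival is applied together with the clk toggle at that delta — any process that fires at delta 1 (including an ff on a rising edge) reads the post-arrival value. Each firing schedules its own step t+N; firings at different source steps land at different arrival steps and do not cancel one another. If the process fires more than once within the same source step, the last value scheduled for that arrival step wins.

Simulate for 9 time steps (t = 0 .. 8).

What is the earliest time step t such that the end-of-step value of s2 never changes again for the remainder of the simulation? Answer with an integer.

t=0 Δ0: clk=0 s7=1 s2=0 s6=1 s4=1 s5=1 s1=0 s0=1 s3=1
  Δ1: clk:0→1
  Δ2: s3:1→0
  Δ3: s2:0→1, s0:1→0
  Δ4: s7:1→0, s0:0→1
  Δ5: s7:0→1, s5:1→0
  Δ6: s6:1→0, s5:0→1
  Δ7: s6:0→1
  (7Δ to stable)
t=1 Δ0: clk=1 s7=1 s2=1 s6=1 s4=1 s5=1 s1=0 s0=1 s3=0
  Δ1: clk:1→0
  (1Δ to stable)
t=2 Δ0: clk=0 s7=1 s2=1 s6=1 s4=1 s5=1 s1=0 s0=1 s3=0
  Δ1: clk:0→1
  (1Δ to stable)
t=3 Δ0: clk=1 s7=1 s2=1 s6=1 s4=1 s5=1 s1=0 s0=1 s3=0
  Δ1: clk:1→0, s4:1→0
  Δ2: s2:1→0
  Δ3: s0:1→0
  Δ4: s7:1→0
  Δ5: s5:1→0
  Δ6: s6:1→0
  (6Δ to stable)
t=4 Δ0: clk=0 s7=0 s2=0 s6=0 s4=0 s5=0 s1=0 s0=0 s3=0
  Δ1: clk:0→1
  Δ2: s1:0→1
  Δ3: s7:0→1, s2:0→1, s6:0→1, s5:0→1
  Δ4: s6:1→0, s5:1→0, s0:0→1
  Δ5: s7:1→0, s6:0→1
  Δ6: s5:0→1
  Δ7: s6:1→0
  (7Δ to stable)
t=5 Δ0: clk=1 s7=0 s2=1 s6=0 s4=0 s5=1 s1=1 s0=1 s3=0
  Δ1: clk:1→0
  (1Δ to stable)
t=6 Δ0: clk=0 s7=0 s2=1 s6=0 s4=0 s5=1 s1=1 s0=1 s3=0
  Δ1: clk:0→1
  Δ2: s1:1→0, s3:0→1
  Δ3: s7:0→1, s6:0→1, s5:1→0, s0:1→0
  Δ4: s7:1→0, s6:1→0, s5:0→1
  Δ5: s6:0→1, s5:1→0
  Δ6: s6:1→0
  (6Δ to stable)
t=7 Δ0: clk=1 s7=0 s2=1 s6=0 s4=0 s5=0 s1=0 s0=0 s3=1
  Δ1: clk:1→0
  (1Δ to stable)
t=8 Δ0: clk=0 s7=0 s2=1 s6=0 s4=0 s5=0 s1=0 s0=0 s3=1
  Δ1: clk:0→1
  Δ2: s1:0→1, s3:1→0
  Δ3: s7:0→1, s6:0→1, s5:0→1, s0:0→1
  Δ4: s7:1→0, s6:1→0, s5:1→0
  Δ5: s6:0→1, s5:0→1
  Δ6: s6:1→0
  (6Δ to stable)

4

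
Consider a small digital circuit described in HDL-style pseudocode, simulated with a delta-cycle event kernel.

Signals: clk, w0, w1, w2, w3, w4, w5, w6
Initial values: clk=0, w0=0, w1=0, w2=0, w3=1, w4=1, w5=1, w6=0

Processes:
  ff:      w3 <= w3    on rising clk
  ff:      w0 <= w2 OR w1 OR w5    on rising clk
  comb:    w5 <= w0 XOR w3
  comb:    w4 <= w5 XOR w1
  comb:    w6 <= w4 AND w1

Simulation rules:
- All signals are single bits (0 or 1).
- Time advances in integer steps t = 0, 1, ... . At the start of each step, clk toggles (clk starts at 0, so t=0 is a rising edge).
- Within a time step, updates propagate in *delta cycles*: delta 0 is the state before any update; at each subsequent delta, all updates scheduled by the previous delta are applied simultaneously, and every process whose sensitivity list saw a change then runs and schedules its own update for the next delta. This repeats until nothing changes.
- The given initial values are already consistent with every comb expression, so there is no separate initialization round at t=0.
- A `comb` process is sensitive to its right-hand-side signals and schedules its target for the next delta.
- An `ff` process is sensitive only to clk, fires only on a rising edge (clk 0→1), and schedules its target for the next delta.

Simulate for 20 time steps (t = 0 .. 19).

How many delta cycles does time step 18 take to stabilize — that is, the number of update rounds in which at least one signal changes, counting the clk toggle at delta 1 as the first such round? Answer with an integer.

4

t0.Δ0 w3=1 clk=0 w6=0 w1=0 w4=1 w2=0 w5=1 w0=0
t0.Δ1 w3=1 clk=1 w6=0 w1=0 w4=1 w2=0 w5=1 w0=0
t0.Δ2 w3=1 clk=1 w6=0 w1=0 w4=1 w2=0 w5=1 w0=1
t0.Δ3 w3=1 clk=1 w6=0 w1=0 w4=1 w2=0 w5=0 w0=1
t0.Δ4 w3=1 clk=1 w6=0 w1=0 w4=0 w2=0 w5=0 w0=1
t1.Δ0 w3=1 clk=1 w6=0 w1=0 w4=0 w2=0 w5=0 w0=1
t1.Δ1 w3=1 clk=0 w6=0 w1=0 w4=0 w2=0 w5=0 w0=1
t2.Δ0 w3=1 clk=0 w6=0 w1=0 w4=0 w2=0 w5=0 w0=1
t2.Δ1 w3=1 clk=1 w6=0 w1=0 w4=0 w2=0 w5=0 w0=1
t2.Δ2 w3=1 clk=1 w6=0 w1=0 w4=0 w2=0 w5=0 w0=0
t2.Δ3 w3=1 clk=1 w6=0 w1=0 w4=0 w2=0 w5=1 w0=0
t2.Δ4 w3=1 clk=1 w6=0 w1=0 w4=1 w2=0 w5=1 w0=0
t3.Δ0 w3=1 clk=1 w6=0 w1=0 w4=1 w2=0 w5=1 w0=0
t3.Δ1 w3=1 clk=0 w6=0 w1=0 w4=1 w2=0 w5=1 w0=0
t4.Δ0 w3=1 clk=0 w6=0 w1=0 w4=1 w2=0 w5=1 w0=0
t4.Δ1 w3=1 clk=1 w6=0 w1=0 w4=1 w2=0 w5=1 w0=0
t4.Δ2 w3=1 clk=1 w6=0 w1=0 w4=1 w2=0 w5=1 w0=1
t4.Δ3 w3=1 clk=1 w6=0 w1=0 w4=1 w2=0 w5=0 w0=1
t4.Δ4 w3=1 clk=1 w6=0 w1=0 w4=0 w2=0 w5=0 w0=1
t5.Δ0 w3=1 clk=1 w6=0 w1=0 w4=0 w2=0 w5=0 w0=1
t5.Δ1 w3=1 clk=0 w6=0 w1=0 w4=0 w2=0 w5=0 w0=1
t6.Δ0 w3=1 clk=0 w6=0 w1=0 w4=0 w2=0 w5=0 w0=1
t6.Δ1 w3=1 clk=1 w6=0 w1=0 w4=0 w2=0 w5=0 w0=1
t6.Δ2 w3=1 clk=1 w6=0 w1=0 w4=0 w2=0 w5=0 w0=0
t6.Δ3 w3=1 clk=1 w6=0 w1=0 w4=0 w2=0 w5=1 w0=0
t6.Δ4 w3=1 clk=1 w6=0 w1=0 w4=1 w2=0 w5=1 w0=0
t7.Δ0 w3=1 clk=1 w6=0 w1=0 w4=1 w2=0 w5=1 w0=0
t7.Δ1 w3=1 clk=0 w6=0 w1=0 w4=1 w2=0 w5=1 w0=0
t8.Δ0 w3=1 clk=0 w6=0 w1=0 w4=1 w2=0 w5=1 w0=0
t8.Δ1 w3=1 clk=1 w6=0 w1=0 w4=1 w2=0 w5=1 w0=0
t8.Δ2 w3=1 clk=1 w6=0 w1=0 w4=1 w2=0 w5=1 w0=1
t8.Δ3 w3=1 clk=1 w6=0 w1=0 w4=1 w2=0 w5=0 w0=1
t8.Δ4 w3=1 clk=1 w6=0 w1=0 w4=0 w2=0 w5=0 w0=1
t9.Δ0 w3=1 clk=1 w6=0 w1=0 w4=0 w2=0 w5=0 w0=1
t9.Δ1 w3=1 clk=0 w6=0 w1=0 w4=0 w2=0 w5=0 w0=1
t10.Δ0 w3=1 clk=0 w6=0 w1=0 w4=0 w2=0 w5=0 w0=1
t10.Δ1 w3=1 clk=1 w6=0 w1=0 w4=0 w2=0 w5=0 w0=1
t10.Δ2 w3=1 clk=1 w6=0 w1=0 w4=0 w2=0 w5=0 w0=0
t10.Δ3 w3=1 clk=1 w6=0 w1=0 w4=0 w2=0 w5=1 w0=0
t10.Δ4 w3=1 clk=1 w6=0 w1=0 w4=1 w2=0 w5=1 w0=0
t11.Δ0 w3=1 clk=1 w6=0 w1=0 w4=1 w2=0 w5=1 w0=0
t11.Δ1 w3=1 clk=0 w6=0 w1=0 w4=1 w2=0 w5=1 w0=0
t12.Δ0 w3=1 clk=0 w6=0 w1=0 w4=1 w2=0 w5=1 w0=0
t12.Δ1 w3=1 clk=1 w6=0 w1=0 w4=1 w2=0 w5=1 w0=0
t12.Δ2 w3=1 clk=1 w6=0 w1=0 w4=1 w2=0 w5=1 w0=1
t12.Δ3 w3=1 clk=1 w6=0 w1=0 w4=1 w2=0 w5=0 w0=1
t12.Δ4 w3=1 clk=1 w6=0 w1=0 w4=0 w2=0 w5=0 w0=1
t13.Δ0 w3=1 clk=1 w6=0 w1=0 w4=0 w2=0 w5=0 w0=1
t13.Δ1 w3=1 clk=0 w6=0 w1=0 w4=0 w2=0 w5=0 w0=1
t14.Δ0 w3=1 clk=0 w6=0 w1=0 w4=0 w2=0 w5=0 w0=1
t14.Δ1 w3=1 clk=1 w6=0 w1=0 w4=0 w2=0 w5=0 w0=1
t14.Δ2 w3=1 clk=1 w6=0 w1=0 w4=0 w2=0 w5=0 w0=0
t14.Δ3 w3=1 clk=1 w6=0 w1=0 w4=0 w2=0 w5=1 w0=0
t14.Δ4 w3=1 clk=1 w6=0 w1=0 w4=1 w2=0 w5=1 w0=0
t15.Δ0 w3=1 clk=1 w6=0 w1=0 w4=1 w2=0 w5=1 w0=0
t15.Δ1 w3=1 clk=0 w6=0 w1=0 w4=1 w2=0 w5=1 w0=0
t16.Δ0 w3=1 clk=0 w6=0 w1=0 w4=1 w2=0 w5=1 w0=0
t16.Δ1 w3=1 clk=1 w6=0 w1=0 w4=1 w2=0 w5=1 w0=0
t16.Δ2 w3=1 clk=1 w6=0 w1=0 w4=1 w2=0 w5=1 w0=1
t16.Δ3 w3=1 clk=1 w6=0 w1=0 w4=1 w2=0 w5=0 w0=1
t16.Δ4 w3=1 clk=1 w6=0 w1=0 w4=0 w2=0 w5=0 w0=1
t17.Δ0 w3=1 clk=1 w6=0 w1=0 w4=0 w2=0 w5=0 w0=1
t17.Δ1 w3=1 clk=0 w6=0 w1=0 w4=0 w2=0 w5=0 w0=1
t18.Δ0 w3=1 clk=0 w6=0 w1=0 w4=0 w2=0 w5=0 w0=1
t18.Δ1 w3=1 clk=1 w6=0 w1=0 w4=0 w2=0 w5=0 w0=1
t18.Δ2 w3=1 clk=1 w6=0 w1=0 w4=0 w2=0 w5=0 w0=0
t18.Δ3 w3=1 clk=1 w6=0 w1=0 w4=0 w2=0 w5=1 w0=0
t18.Δ4 w3=1 clk=1 w6=0 w1=0 w4=1 w2=0 w5=1 w0=0
t19.Δ0 w3=1 clk=1 w6=0 w1=0 w4=1 w2=0 w5=1 w0=0
t19.Δ1 w3=1 clk=0 w6=0 w1=0 w4=1 w2=0 w5=1 w0=0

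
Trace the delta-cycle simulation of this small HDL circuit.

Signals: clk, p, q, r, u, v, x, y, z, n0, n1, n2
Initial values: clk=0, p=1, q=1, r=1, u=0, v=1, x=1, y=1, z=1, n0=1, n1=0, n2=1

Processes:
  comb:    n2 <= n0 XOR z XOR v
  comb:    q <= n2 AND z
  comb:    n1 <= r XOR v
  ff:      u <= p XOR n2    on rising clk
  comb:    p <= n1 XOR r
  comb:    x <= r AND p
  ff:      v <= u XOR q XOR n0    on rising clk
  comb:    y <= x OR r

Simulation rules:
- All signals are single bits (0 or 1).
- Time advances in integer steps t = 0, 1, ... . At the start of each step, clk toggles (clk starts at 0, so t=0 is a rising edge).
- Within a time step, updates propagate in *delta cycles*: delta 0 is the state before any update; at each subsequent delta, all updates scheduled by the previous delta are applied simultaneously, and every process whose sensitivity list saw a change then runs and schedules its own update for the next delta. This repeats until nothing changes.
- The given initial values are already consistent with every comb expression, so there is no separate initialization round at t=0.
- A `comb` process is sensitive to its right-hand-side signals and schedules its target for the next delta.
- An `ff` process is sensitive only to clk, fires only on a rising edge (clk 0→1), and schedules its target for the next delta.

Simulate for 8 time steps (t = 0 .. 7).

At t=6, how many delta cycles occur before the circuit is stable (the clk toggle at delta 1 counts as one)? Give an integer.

5

t=0 Δ0: p=1 clk=0 n2=1 y=1 v=1 q=1 x=1 n1=0 u=0 z=1 r=1 n0=1
  Δ1: clk:0→1
  Δ2: v:1→0
  Δ3: n2:1→0, n1:0→1
  Δ4: p:1→0, q:1→0
  Δ5: x:1→0
  (5Δ to stable)
t=1 Δ0: p=0 clk=1 n2=0 y=1 v=0 q=0 x=0 n1=1 u=0 z=1 r=1 n0=1
  Δ1: clk:1→0
  (1Δ to stable)
t=2 Δ0: p=0 clk=0 n2=0 y=1 v=0 q=0 x=0 n1=1 u=0 z=1 r=1 n0=1
  Δ1: clk:0→1
  Δ2: v:0→1
  Δ3: n2:0→1, n1:1→0
  Δ4: p:0→1, q:0→1
  Δ5: x:0→1
  (5Δ to stable)
t=3 Δ0: p=1 clk=1 n2=1 y=1 v=1 q=1 x=1 n1=0 u=0 z=1 r=1 n0=1
  Δ1: clk:1→0
  (1Δ to stable)
t=4 Δ0: p=1 clk=0 n2=1 y=1 v=1 q=1 x=1 n1=0 u=0 z=1 r=1 n0=1
  Δ1: clk:0→1
  Δ2: v:1→0
  Δ3: n2:1→0, n1:0→1
  Δ4: p:1→0, q:1→0
  Δ5: x:1→0
  (5Δ to stable)
t=5 Δ0: p=0 clk=1 n2=0 y=1 v=0 q=0 x=0 n1=1 u=0 z=1 r=1 n0=1
  Δ1: clk:1→0
  (1Δ to stable)
t=6 Δ0: p=0 clk=0 n2=0 y=1 v=0 q=0 x=0 n1=1 u=0 z=1 r=1 n0=1
  Δ1: clk:0→1
  Δ2: v:0→1
  Δ3: n2:0→1, n1:1→0
  Δ4: p:0→1, q:0→1
  Δ5: x:0→1
  (5Δ to stable)
t=7 Δ0: p=1 clk=1 n2=1 y=1 v=1 q=1 x=1 n1=0 u=0 z=1 r=1 n0=1
  Δ1: clk:1→0
  (1Δ to stable)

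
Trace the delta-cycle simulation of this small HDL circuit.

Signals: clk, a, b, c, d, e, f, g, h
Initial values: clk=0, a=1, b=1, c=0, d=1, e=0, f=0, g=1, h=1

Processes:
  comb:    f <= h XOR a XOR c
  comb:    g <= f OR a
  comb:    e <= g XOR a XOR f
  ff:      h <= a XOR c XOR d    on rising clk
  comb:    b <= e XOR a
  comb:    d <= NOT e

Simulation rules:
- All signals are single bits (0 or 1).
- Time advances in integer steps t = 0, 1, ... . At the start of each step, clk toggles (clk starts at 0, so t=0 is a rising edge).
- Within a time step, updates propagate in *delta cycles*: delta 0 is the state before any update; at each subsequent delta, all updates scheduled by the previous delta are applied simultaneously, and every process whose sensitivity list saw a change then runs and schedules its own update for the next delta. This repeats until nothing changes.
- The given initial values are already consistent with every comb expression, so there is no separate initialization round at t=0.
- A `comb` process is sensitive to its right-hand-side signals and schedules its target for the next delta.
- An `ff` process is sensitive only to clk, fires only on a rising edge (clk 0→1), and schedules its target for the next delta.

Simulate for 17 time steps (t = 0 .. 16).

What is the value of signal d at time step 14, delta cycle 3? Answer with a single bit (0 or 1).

0

[bits: a,g,b,clk,f,d,c,h,e]
t=0: Δ0=111001010 Δ1=111101010 Δ2=111101000 Δ3=111111000 Δ4=111111001 Δ5=110110001 | 5Δ
t=1: Δ0=110110001 Δ1=110010001 | 1Δ
t=2: Δ0=110010001 Δ1=110110001 Δ2=110110011 Δ3=110100011 Δ4=110100010 Δ5=111101010 | 5Δ
t=3: Δ0=111101010 Δ1=111001010 | 1Δ
t=4: Δ0=111001010 Δ1=111101010 Δ2=111101000 Δ3=111111000 Δ4=111111001 Δ5=110110001 | 5Δ
t=5: Δ0=110110001 Δ1=110010001 | 1Δ
t=6: Δ0=110010001 Δ1=110110001 Δ2=110110011 Δ3=110100011 Δ4=110100010 Δ5=111101010 | 5Δ
t=7: Δ0=111101010 Δ1=111001010 | 1Δ
t=8: Δ0=111001010 Δ1=111101010 Δ2=111101000 Δ3=111111000 Δ4=111111001 Δ5=110110001 | 5Δ
t=9: Δ0=110110001 Δ1=110010001 | 1Δ
t=10: Δ0=110010001 Δ1=110110001 Δ2=110110011 Δ3=110100011 Δ4=110100010 Δ5=111101010 | 5Δ
t=11: Δ0=111101010 Δ1=111001010 | 1Δ
t=12: Δ0=111001010 Δ1=111101010 Δ2=111101000 Δ3=111111000 Δ4=111111001 Δ5=110110001 | 5Δ
t=13: Δ0=110110001 Δ1=110010001 | 1Δ
t=14: Δ0=110010001 Δ1=110110001 Δ2=110110011 Δ3=110100011 Δ4=110100010 Δ5=111101010 | 5Δ
t=15: Δ0=111101010 Δ1=111001010 | 1Δ
t=16: Δ0=111001010 Δ1=111101010 Δ2=111101000 Δ3=111111000 Δ4=111111001 Δ5=110110001 | 5Δ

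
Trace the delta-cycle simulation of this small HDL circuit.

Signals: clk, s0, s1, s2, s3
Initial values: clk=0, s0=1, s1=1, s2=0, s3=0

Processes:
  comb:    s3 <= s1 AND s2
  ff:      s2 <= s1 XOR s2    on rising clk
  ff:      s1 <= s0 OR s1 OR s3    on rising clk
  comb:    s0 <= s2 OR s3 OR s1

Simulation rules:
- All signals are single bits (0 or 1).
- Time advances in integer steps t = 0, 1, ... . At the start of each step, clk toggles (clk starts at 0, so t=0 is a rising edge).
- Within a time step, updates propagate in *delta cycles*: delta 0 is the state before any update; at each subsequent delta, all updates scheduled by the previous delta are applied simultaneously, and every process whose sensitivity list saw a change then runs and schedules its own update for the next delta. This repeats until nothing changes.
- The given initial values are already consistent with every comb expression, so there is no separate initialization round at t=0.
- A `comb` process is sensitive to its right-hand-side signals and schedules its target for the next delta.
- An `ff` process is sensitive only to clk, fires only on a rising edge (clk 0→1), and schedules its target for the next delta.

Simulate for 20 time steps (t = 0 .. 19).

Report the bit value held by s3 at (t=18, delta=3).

0

t=0 Δ0: s2=0 s3=0 s1=1 s0=1 clk=0
  Δ1: clk:0→1
  Δ2: s2:0→1
  Δ3: s3:0→1
  (3Δ to stable)
t=1 Δ0: s2=1 s3=1 s1=1 s0=1 clk=1
  Δ1: clk:1→0
  (1Δ to stable)
t=2 Δ0: s2=1 s3=1 s1=1 s0=1 clk=0
  Δ1: clk:0→1
  Δ2: s2:1→0
  Δ3: s3:1→0
  (3Δ to stable)
t=3 Δ0: s2=0 s3=0 s1=1 s0=1 clk=1
  Δ1: clk:1→0
  (1Δ to stable)
t=4 Δ0: s2=0 s3=0 s1=1 s0=1 clk=0
  Δ1: clk:0→1
  Δ2: s2:0→1
  Δ3: s3:0→1
  (3Δ to stable)
t=5 Δ0: s2=1 s3=1 s1=1 s0=1 clk=1
  Δ1: clk:1→0
  (1Δ to stable)
t=6 Δ0: s2=1 s3=1 s1=1 s0=1 clk=0
  Δ1: clk:0→1
  Δ2: s2:1→0
  Δ3: s3:1→0
  (3Δ to stable)
t=7 Δ0: s2=0 s3=0 s1=1 s0=1 clk=1
  Δ1: clk:1→0
  (1Δ to stable)
t=8 Δ0: s2=0 s3=0 s1=1 s0=1 clk=0
  Δ1: clk:0→1
  Δ2: s2:0→1
  Δ3: s3:0→1
  (3Δ to stable)
t=9 Δ0: s2=1 s3=1 s1=1 s0=1 clk=1
  Δ1: clk:1→0
  (1Δ to stable)
t=10 Δ0: s2=1 s3=1 s1=1 s0=1 clk=0
  Δ1: clk:0→1
  Δ2: s2:1→0
  Δ3: s3:1→0
  (3Δ to stable)
t=11 Δ0: s2=0 s3=0 s1=1 s0=1 clk=1
  Δ1: clk:1→0
  (1Δ to stable)
t=12 Δ0: s2=0 s3=0 s1=1 s0=1 clk=0
  Δ1: clk:0→1
  Δ2: s2:0→1
  Δ3: s3:0→1
  (3Δ to stable)
t=13 Δ0: s2=1 s3=1 s1=1 s0=1 clk=1
  Δ1: clk:1→0
  (1Δ to stable)
t=14 Δ0: s2=1 s3=1 s1=1 s0=1 clk=0
  Δ1: clk:0→1
  Δ2: s2:1→0
  Δ3: s3:1→0
  (3Δ to stable)
t=15 Δ0: s2=0 s3=0 s1=1 s0=1 clk=1
  Δ1: clk:1→0
  (1Δ to stable)
t=16 Δ0: s2=0 s3=0 s1=1 s0=1 clk=0
  Δ1: clk:0→1
  Δ2: s2:0→1
  Δ3: s3:0→1
  (3Δ to stable)
t=17 Δ0: s2=1 s3=1 s1=1 s0=1 clk=1
  Δ1: clk:1→0
  (1Δ to stable)
t=18 Δ0: s2=1 s3=1 s1=1 s0=1 clk=0
  Δ1: clk:0→1
  Δ2: s2:1→0
  Δ3: s3:1→0
  (3Δ to stable)
t=19 Δ0: s2=0 s3=0 s1=1 s0=1 clk=1
  Δ1: clk:1→0
  (1Δ to stable)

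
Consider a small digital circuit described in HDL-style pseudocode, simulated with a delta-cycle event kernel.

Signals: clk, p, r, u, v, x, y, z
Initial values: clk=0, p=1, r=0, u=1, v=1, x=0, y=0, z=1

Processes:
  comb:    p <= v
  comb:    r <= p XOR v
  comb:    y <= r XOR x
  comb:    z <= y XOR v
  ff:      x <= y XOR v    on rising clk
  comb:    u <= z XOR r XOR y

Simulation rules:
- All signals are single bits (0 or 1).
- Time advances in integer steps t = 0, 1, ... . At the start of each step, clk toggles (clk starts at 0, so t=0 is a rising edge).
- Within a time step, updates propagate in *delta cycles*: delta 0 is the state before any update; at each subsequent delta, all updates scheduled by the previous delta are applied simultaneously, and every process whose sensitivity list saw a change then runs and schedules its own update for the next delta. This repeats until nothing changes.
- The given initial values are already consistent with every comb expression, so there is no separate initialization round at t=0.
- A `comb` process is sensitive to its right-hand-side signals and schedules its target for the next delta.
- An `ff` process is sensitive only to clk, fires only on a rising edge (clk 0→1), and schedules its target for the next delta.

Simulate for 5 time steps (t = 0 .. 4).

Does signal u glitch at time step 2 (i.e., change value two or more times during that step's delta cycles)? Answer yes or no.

t=0 Δ0: v=1 r=0 clk=0 y=0 u=1 z=1 x=0 p=1
  Δ1: clk:0→1
  Δ2: x:0→1
  Δ3: y:0→1
  Δ4: u:1→0, z:1→0
  Δ5: u:0→1
  (5Δ to stable)
t=1 Δ0: v=1 r=0 clk=1 y=1 u=1 z=0 x=1 p=1
  Δ1: clk:1→0
  (1Δ to stable)
t=2 Δ0: v=1 r=0 clk=0 y=1 u=1 z=0 x=1 p=1
  Δ1: clk:0→1
  Δ2: x:1→0
  Δ3: y:1→0
  Δ4: u:1→0, z:0→1
  Δ5: u:0→1
  (5Δ to stable)
t=3 Δ0: v=1 r=0 clk=1 y=0 u=1 z=1 x=0 p=1
  Δ1: clk:1→0
  (1Δ to stable)
t=4 Δ0: v=1 r=0 clk=0 y=0 u=1 z=1 x=0 p=1
  Δ1: clk:0→1
  Δ2: x:0→1
  Δ3: y:0→1
  Δ4: u:1→0, z:1→0
  Δ5: u:0→1
  (5Δ to stable)

yes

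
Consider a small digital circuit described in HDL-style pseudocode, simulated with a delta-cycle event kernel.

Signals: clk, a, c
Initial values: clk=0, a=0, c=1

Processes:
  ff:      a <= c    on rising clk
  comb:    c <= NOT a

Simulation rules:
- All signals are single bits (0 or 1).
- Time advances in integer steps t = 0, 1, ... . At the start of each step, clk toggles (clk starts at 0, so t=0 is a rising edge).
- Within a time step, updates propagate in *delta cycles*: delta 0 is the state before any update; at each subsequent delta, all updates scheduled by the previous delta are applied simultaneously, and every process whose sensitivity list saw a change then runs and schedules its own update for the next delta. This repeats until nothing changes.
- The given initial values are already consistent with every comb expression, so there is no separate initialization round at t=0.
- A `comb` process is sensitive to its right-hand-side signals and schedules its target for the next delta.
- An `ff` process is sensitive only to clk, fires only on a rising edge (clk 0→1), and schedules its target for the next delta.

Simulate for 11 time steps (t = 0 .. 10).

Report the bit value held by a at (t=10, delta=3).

0

t=0 Δ0: clk=0 a=0 c=1
  Δ1: clk:0→1
  Δ2: a:0→1
  Δ3: c:1→0
  (3Δ to stable)
t=1 Δ0: clk=1 a=1 c=0
  Δ1: clk:1→0
  (1Δ to stable)
t=2 Δ0: clk=0 a=1 c=0
  Δ1: clk:0→1
  Δ2: a:1→0
  Δ3: c:0→1
  (3Δ to stable)
t=3 Δ0: clk=1 a=0 c=1
  Δ1: clk:1→0
  (1Δ to stable)
t=4 Δ0: clk=0 a=0 c=1
  Δ1: clk:0→1
  Δ2: a:0→1
  Δ3: c:1→0
  (3Δ to stable)
t=5 Δ0: clk=1 a=1 c=0
  Δ1: clk:1→0
  (1Δ to stable)
t=6 Δ0: clk=0 a=1 c=0
  Δ1: clk:0→1
  Δ2: a:1→0
  Δ3: c:0→1
  (3Δ to stable)
t=7 Δ0: clk=1 a=0 c=1
  Δ1: clk:1→0
  (1Δ to stable)
t=8 Δ0: clk=0 a=0 c=1
  Δ1: clk:0→1
  Δ2: a:0→1
  Δ3: c:1→0
  (3Δ to stable)
t=9 Δ0: clk=1 a=1 c=0
  Δ1: clk:1→0
  (1Δ to stable)
t=10 Δ0: clk=0 a=1 c=0
  Δ1: clk:0→1
  Δ2: a:1→0
  Δ3: c:0→1
  (3Δ to stable)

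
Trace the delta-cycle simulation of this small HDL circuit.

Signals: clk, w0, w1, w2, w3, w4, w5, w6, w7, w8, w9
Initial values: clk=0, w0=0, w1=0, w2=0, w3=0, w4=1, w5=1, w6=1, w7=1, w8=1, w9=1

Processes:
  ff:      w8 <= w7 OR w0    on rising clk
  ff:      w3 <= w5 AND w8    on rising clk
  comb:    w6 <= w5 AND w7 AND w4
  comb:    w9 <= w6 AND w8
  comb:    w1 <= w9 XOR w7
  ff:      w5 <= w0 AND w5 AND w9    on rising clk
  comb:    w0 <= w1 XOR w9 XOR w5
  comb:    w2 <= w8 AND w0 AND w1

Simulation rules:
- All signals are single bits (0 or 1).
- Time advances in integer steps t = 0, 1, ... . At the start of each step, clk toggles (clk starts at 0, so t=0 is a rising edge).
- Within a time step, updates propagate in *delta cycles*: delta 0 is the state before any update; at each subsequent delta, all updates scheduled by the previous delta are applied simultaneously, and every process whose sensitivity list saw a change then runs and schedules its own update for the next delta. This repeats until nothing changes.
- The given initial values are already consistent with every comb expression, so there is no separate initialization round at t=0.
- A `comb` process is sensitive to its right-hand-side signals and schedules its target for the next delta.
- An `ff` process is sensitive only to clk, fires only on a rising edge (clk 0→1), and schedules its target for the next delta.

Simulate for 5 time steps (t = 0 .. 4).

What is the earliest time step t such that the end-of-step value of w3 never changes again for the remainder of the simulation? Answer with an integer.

2

t=0 Δ0: clk=0 w2=0 w6=1 w0=0 w3=0 w9=1 w5=1 w7=1 w1=0 w4=1 w8=1
  Δ1: clk:0→1
  Δ2: w3:0→1, w5:1→0
  Δ3: w6:1→0, w0:0→1
  Δ4: w9:1→0
  Δ5: w0:1→0, w1:0→1
  Δ6: w0:0→1
  Δ7: w2:0→1
  (7Δ to stable)
t=1 Δ0: clk=1 w2=1 w6=0 w0=1 w3=1 w9=0 w5=0 w7=1 w1=1 w4=1 w8=1
  Δ1: clk:1→0
  (1Δ to stable)
t=2 Δ0: clk=0 w2=1 w6=0 w0=1 w3=1 w9=0 w5=0 w7=1 w1=1 w4=1 w8=1
  Δ1: clk:0→1
  Δ2: w3:1→0
  (2Δ to stable)
t=3 Δ0: clk=1 w2=1 w6=0 w0=1 w3=0 w9=0 w5=0 w7=1 w1=1 w4=1 w8=1
  Δ1: clk:1→0
  (1Δ to stable)
t=4 Δ0: clk=0 w2=1 w6=0 w0=1 w3=0 w9=0 w5=0 w7=1 w1=1 w4=1 w8=1
  Δ1: clk:0→1
  (1Δ to stable)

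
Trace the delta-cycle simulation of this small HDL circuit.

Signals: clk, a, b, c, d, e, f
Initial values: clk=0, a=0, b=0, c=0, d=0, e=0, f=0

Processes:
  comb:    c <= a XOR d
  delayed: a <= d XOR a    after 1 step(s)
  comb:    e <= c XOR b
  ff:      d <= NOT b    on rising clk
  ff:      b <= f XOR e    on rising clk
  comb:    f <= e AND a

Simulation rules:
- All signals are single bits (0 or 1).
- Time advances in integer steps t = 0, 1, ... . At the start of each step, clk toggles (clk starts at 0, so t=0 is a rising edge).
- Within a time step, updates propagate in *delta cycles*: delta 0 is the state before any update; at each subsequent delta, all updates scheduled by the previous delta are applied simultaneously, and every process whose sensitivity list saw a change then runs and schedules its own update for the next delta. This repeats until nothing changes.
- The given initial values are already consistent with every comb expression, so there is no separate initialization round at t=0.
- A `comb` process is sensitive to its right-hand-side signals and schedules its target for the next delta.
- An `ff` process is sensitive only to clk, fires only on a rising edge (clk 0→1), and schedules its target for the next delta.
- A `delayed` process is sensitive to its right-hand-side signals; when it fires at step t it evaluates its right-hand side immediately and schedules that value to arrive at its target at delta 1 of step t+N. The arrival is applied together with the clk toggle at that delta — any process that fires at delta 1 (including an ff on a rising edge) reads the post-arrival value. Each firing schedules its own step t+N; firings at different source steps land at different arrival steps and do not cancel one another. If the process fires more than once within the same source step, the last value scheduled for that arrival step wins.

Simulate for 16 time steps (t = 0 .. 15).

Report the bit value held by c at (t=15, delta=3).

0

[bits: d,f,a,clk,b,c,e]
t=0: Δ0=0000000 Δ1=0001000 Δ2=1001000 Δ3=1001010 Δ4=1001011 | 4Δ
t=1: Δ0=1001011 Δ1=1010011 Δ2=1110001 Δ3=1110000 Δ4=1010000 | 4Δ
t=2: Δ0=1010000 Δ1=1001000 Δ2=1001010 Δ3=1001011 | 3Δ
t=3: Δ0=1001011 Δ1=1010011 Δ2=1110001 Δ3=1110000 Δ4=1010000 | 4Δ
t=4: Δ0=1010000 Δ1=1001000 Δ2=1001010 Δ3=1001011 | 3Δ
t=5: Δ0=1001011 Δ1=1010011 Δ2=1110001 Δ3=1110000 Δ4=1010000 | 4Δ
t=6: Δ0=1010000 Δ1=1001000 Δ2=1001010 Δ3=1001011 | 3Δ
t=7: Δ0=1001011 Δ1=1010011 Δ2=1110001 Δ3=1110000 Δ4=1010000 | 4Δ
t=8: Δ0=1010000 Δ1=1001000 Δ2=1001010 Δ3=1001011 | 3Δ
t=9: Δ0=1001011 Δ1=1010011 Δ2=1110001 Δ3=1110000 Δ4=1010000 | 4Δ
t=10: Δ0=1010000 Δ1=1001000 Δ2=1001010 Δ3=1001011 | 3Δ
t=11: Δ0=1001011 Δ1=1010011 Δ2=1110001 Δ3=1110000 Δ4=1010000 | 4Δ
t=12: Δ0=1010000 Δ1=1001000 Δ2=1001010 Δ3=1001011 | 3Δ
t=13: Δ0=1001011 Δ1=1010011 Δ2=1110001 Δ3=1110000 Δ4=1010000 | 4Δ
t=14: Δ0=1010000 Δ1=1001000 Δ2=1001010 Δ3=1001011 | 3Δ
t=15: Δ0=1001011 Δ1=1010011 Δ2=1110001 Δ3=1110000 Δ4=1010000 | 4Δ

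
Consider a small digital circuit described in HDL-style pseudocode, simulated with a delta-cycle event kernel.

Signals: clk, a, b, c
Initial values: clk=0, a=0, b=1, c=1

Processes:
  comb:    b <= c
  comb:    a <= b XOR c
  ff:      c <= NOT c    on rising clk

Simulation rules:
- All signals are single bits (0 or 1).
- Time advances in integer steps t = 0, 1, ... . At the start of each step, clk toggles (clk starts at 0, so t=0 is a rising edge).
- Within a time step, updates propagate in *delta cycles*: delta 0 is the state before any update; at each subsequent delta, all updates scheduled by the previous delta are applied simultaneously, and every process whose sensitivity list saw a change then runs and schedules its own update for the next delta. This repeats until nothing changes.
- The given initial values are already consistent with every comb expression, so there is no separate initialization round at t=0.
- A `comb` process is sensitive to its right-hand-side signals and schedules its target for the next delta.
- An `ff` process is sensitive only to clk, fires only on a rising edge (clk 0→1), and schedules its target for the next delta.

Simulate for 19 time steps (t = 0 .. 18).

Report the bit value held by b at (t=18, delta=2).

0

t=0 Δ0: a=0 b=1 c=1 clk=0
  Δ1: clk:0→1
  Δ2: c:1→0
  Δ3: a:0→1, b:1→0
  Δ4: a:1→0
  (4Δ to stable)
t=1 Δ0: a=0 b=0 c=0 clk=1
  Δ1: clk:1→0
  (1Δ to stable)
t=2 Δ0: a=0 b=0 c=0 clk=0
  Δ1: clk:0→1
  Δ2: c:0→1
  Δ3: a:0→1, b:0→1
  Δ4: a:1→0
  (4Δ to stable)
t=3 Δ0: a=0 b=1 c=1 clk=1
  Δ1: clk:1→0
  (1Δ to stable)
t=4 Δ0: a=0 b=1 c=1 clk=0
  Δ1: clk:0→1
  Δ2: c:1→0
  Δ3: a:0→1, b:1→0
  Δ4: a:1→0
  (4Δ to stable)
t=5 Δ0: a=0 b=0 c=0 clk=1
  Δ1: clk:1→0
  (1Δ to stable)
t=6 Δ0: a=0 b=0 c=0 clk=0
  Δ1: clk:0→1
  Δ2: c:0→1
  Δ3: a:0→1, b:0→1
  Δ4: a:1→0
  (4Δ to stable)
t=7 Δ0: a=0 b=1 c=1 clk=1
  Δ1: clk:1→0
  (1Δ to stable)
t=8 Δ0: a=0 b=1 c=1 clk=0
  Δ1: clk:0→1
  Δ2: c:1→0
  Δ3: a:0→1, b:1→0
  Δ4: a:1→0
  (4Δ to stable)
t=9 Δ0: a=0 b=0 c=0 clk=1
  Δ1: clk:1→0
  (1Δ to stable)
t=10 Δ0: a=0 b=0 c=0 clk=0
  Δ1: clk:0→1
  Δ2: c:0→1
  Δ3: a:0→1, b:0→1
  Δ4: a:1→0
  (4Δ to stable)
t=11 Δ0: a=0 b=1 c=1 clk=1
  Δ1: clk:1→0
  (1Δ to stable)
t=12 Δ0: a=0 b=1 c=1 clk=0
  Δ1: clk:0→1
  Δ2: c:1→0
  Δ3: a:0→1, b:1→0
  Δ4: a:1→0
  (4Δ to stable)
t=13 Δ0: a=0 b=0 c=0 clk=1
  Δ1: clk:1→0
  (1Δ to stable)
t=14 Δ0: a=0 b=0 c=0 clk=0
  Δ1: clk:0→1
  Δ2: c:0→1
  Δ3: a:0→1, b:0→1
  Δ4: a:1→0
  (4Δ to stable)
t=15 Δ0: a=0 b=1 c=1 clk=1
  Δ1: clk:1→0
  (1Δ to stable)
t=16 Δ0: a=0 b=1 c=1 clk=0
  Δ1: clk:0→1
  Δ2: c:1→0
  Δ3: a:0→1, b:1→0
  Δ4: a:1→0
  (4Δ to stable)
t=17 Δ0: a=0 b=0 c=0 clk=1
  Δ1: clk:1→0
  (1Δ to stable)
t=18 Δ0: a=0 b=0 c=0 clk=0
  Δ1: clk:0→1
  Δ2: c:0→1
  Δ3: a:0→1, b:0→1
  Δ4: a:1→0
  (4Δ to stable)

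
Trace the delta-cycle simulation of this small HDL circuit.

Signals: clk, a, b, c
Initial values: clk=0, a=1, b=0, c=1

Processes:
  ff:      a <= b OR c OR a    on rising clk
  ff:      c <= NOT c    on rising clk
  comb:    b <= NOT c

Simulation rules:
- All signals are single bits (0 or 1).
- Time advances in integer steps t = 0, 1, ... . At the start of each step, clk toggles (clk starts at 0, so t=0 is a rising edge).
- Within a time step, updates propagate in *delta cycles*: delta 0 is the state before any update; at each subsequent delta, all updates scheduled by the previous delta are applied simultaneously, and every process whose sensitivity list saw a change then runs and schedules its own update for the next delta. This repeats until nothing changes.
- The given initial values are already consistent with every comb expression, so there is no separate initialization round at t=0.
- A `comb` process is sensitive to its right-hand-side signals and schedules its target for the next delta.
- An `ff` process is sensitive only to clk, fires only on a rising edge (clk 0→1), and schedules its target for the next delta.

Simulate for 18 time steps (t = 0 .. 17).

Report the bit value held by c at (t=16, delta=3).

0

t0.Δ0 c=1 a=1 clk=0 b=0
t0.Δ1 c=1 a=1 clk=1 b=0
t0.Δ2 c=0 a=1 clk=1 b=0
t0.Δ3 c=0 a=1 clk=1 b=1
t1.Δ0 c=0 a=1 clk=1 b=1
t1.Δ1 c=0 a=1 clk=0 b=1
t2.Δ0 c=0 a=1 clk=0 b=1
t2.Δ1 c=0 a=1 clk=1 b=1
t2.Δ2 c=1 a=1 clk=1 b=1
t2.Δ3 c=1 a=1 clk=1 b=0
t3.Δ0 c=1 a=1 clk=1 b=0
t3.Δ1 c=1 a=1 clk=0 b=0
t4.Δ0 c=1 a=1 clk=0 b=0
t4.Δ1 c=1 a=1 clk=1 b=0
t4.Δ2 c=0 a=1 clk=1 b=0
t4.Δ3 c=0 a=1 clk=1 b=1
t5.Δ0 c=0 a=1 clk=1 b=1
t5.Δ1 c=0 a=1 clk=0 b=1
t6.Δ0 c=0 a=1 clk=0 b=1
t6.Δ1 c=0 a=1 clk=1 b=1
t6.Δ2 c=1 a=1 clk=1 b=1
t6.Δ3 c=1 a=1 clk=1 b=0
t7.Δ0 c=1 a=1 clk=1 b=0
t7.Δ1 c=1 a=1 clk=0 b=0
t8.Δ0 c=1 a=1 clk=0 b=0
t8.Δ1 c=1 a=1 clk=1 b=0
t8.Δ2 c=0 a=1 clk=1 b=0
t8.Δ3 c=0 a=1 clk=1 b=1
t9.Δ0 c=0 a=1 clk=1 b=1
t9.Δ1 c=0 a=1 clk=0 b=1
t10.Δ0 c=0 a=1 clk=0 b=1
t10.Δ1 c=0 a=1 clk=1 b=1
t10.Δ2 c=1 a=1 clk=1 b=1
t10.Δ3 c=1 a=1 clk=1 b=0
t11.Δ0 c=1 a=1 clk=1 b=0
t11.Δ1 c=1 a=1 clk=0 b=0
t12.Δ0 c=1 a=1 clk=0 b=0
t12.Δ1 c=1 a=1 clk=1 b=0
t12.Δ2 c=0 a=1 clk=1 b=0
t12.Δ3 c=0 a=1 clk=1 b=1
t13.Δ0 c=0 a=1 clk=1 b=1
t13.Δ1 c=0 a=1 clk=0 b=1
t14.Δ0 c=0 a=1 clk=0 b=1
t14.Δ1 c=0 a=1 clk=1 b=1
t14.Δ2 c=1 a=1 clk=1 b=1
t14.Δ3 c=1 a=1 clk=1 b=0
t15.Δ0 c=1 a=1 clk=1 b=0
t15.Δ1 c=1 a=1 clk=0 b=0
t16.Δ0 c=1 a=1 clk=0 b=0
t16.Δ1 c=1 a=1 clk=1 b=0
t16.Δ2 c=0 a=1 clk=1 b=0
t16.Δ3 c=0 a=1 clk=1 b=1
t17.Δ0 c=0 a=1 clk=1 b=1
t17.Δ1 c=0 a=1 clk=0 b=1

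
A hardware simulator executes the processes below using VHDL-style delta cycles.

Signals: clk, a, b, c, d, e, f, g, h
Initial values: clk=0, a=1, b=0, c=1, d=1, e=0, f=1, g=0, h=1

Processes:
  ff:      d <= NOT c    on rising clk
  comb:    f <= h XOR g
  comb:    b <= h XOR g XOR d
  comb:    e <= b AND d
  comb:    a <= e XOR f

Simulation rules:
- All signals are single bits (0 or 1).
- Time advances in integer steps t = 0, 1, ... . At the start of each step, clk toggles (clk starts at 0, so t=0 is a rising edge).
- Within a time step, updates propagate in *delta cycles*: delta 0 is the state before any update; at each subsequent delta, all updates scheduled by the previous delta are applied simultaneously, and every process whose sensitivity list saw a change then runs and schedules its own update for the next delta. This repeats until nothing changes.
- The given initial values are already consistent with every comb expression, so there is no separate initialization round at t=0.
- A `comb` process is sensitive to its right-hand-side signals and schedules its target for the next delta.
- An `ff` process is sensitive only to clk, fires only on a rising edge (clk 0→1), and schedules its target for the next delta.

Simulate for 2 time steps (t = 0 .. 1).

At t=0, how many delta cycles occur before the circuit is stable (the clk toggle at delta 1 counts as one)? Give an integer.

3

[bits: h,a,c,clk,e,d,f,g,b]
t=0: Δ0=111001100 Δ1=111101100 Δ2=111100100 Δ3=111100101 | 3Δ
t=1: Δ0=111100101 Δ1=111000101 | 1Δ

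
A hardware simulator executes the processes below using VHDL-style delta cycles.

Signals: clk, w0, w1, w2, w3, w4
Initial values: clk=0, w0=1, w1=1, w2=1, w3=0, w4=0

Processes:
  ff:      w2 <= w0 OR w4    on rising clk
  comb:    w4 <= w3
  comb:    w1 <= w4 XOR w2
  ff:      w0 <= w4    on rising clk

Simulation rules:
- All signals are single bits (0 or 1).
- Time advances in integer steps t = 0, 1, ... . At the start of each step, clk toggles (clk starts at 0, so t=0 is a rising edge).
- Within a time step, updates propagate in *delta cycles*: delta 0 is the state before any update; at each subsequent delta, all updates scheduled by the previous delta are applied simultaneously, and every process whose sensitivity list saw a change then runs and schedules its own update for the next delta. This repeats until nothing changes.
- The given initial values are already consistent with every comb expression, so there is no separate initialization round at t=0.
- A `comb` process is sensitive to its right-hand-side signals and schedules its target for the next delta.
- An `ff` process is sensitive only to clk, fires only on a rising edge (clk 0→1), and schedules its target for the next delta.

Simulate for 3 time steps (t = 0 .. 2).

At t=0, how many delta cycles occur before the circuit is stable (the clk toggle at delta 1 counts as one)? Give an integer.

2

[bits: w1,w2,w4,clk,w3,w0]
t=0: Δ0=110001 Δ1=110101 Δ2=110100 | 2Δ
t=1: Δ0=110100 Δ1=110000 | 1Δ
t=2: Δ0=110000 Δ1=110100 Δ2=100100 Δ3=000100 | 3Δ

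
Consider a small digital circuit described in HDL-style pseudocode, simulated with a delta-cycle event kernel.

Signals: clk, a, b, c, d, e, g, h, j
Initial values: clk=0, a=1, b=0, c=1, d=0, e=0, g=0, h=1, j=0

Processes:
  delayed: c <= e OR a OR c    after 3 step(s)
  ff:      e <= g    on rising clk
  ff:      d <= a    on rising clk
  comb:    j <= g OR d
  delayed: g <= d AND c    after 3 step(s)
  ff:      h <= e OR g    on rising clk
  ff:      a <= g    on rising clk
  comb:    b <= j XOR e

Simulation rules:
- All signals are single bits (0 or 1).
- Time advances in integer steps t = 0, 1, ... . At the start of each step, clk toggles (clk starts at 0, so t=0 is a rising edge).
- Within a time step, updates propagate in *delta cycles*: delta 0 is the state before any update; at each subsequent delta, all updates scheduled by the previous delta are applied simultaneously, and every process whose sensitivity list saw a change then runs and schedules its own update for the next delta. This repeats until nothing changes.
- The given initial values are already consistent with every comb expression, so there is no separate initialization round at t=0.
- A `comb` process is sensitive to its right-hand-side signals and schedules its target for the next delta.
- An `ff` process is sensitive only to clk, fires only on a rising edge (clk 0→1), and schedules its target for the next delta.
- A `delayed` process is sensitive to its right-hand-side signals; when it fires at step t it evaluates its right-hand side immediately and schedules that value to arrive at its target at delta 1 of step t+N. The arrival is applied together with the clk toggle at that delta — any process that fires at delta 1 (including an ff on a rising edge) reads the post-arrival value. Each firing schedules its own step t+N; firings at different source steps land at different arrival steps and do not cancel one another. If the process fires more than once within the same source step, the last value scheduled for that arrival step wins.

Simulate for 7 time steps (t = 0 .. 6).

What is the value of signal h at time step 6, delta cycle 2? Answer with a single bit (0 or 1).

[bits: g,b,h,d,j,e,c,a,clk]
t=0: Δ0=001000110 Δ1=001000111 Δ2=000100101 Δ3=000110101 Δ4=010110101 | 4Δ
t=1: Δ0=010110101 Δ1=010110100 | 1Δ
t=2: Δ0=010110100 Δ1=010110101 Δ2=010010101 Δ3=010000101 Δ4=000000101 | 4Δ
t=3: Δ0=000000101 Δ1=100000100 Δ2=100010100 Δ3=110010100 | 3Δ
t=4: Δ0=110010100 Δ1=110010101 Δ2=111011111 Δ3=101011111 | 3Δ
t=5: Δ0=101011111 Δ1=001011110 Δ2=001001110 Δ3=011001110 | 3Δ
t=6: Δ0=011001110 Δ1=011001111 Δ2=011100101 Δ3=001110101 Δ4=011110101 | 4Δ

1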